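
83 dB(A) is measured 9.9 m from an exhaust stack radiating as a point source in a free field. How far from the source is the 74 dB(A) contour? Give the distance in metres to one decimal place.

27.9 m

For a point source L₁ − L₂ = 20·log₁₀(r₂/r₁), so r₂ = r₁·10^((L₁−L₂)/20).
r₂ = 9.9·10^((83−74)/20) = 9.9·10^(9.0/20) = 27.90 m.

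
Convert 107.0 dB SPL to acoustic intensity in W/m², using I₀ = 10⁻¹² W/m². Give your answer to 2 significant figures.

I = I₀·10^(L/10) = 10⁻¹² × 10^(107.0/10) = 10^(-1.300).

0.050 W/m²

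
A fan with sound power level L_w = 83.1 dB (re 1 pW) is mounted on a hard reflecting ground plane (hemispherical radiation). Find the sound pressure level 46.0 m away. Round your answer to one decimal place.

Free-field hemispherical radiation: L_p = L_w − 10·log₁₀(2π·r²), r = 46.0 m.
2π·r² = 1.33e+04 m², 10·log₁₀ of that is 41.237 dB.
L_p = 83.1 − 41.237 = 41.86 dB.

41.9 dB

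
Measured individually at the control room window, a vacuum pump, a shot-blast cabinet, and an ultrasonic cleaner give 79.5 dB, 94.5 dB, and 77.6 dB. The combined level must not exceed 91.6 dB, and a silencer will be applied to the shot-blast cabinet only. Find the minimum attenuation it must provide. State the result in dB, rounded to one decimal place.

Fixed contribution from the other sources: Σ 10^(L/10) = 10^(79.5/10) + 10^(77.6/10) = 1.467e+08 (81.66 dB).
To meet 91.6 dB overall, the treated shot-blast cabinet may contribute at most 10^(91.6/10) − 1.467e+08 = 1.299e+09, i.e. 91.14 dB.
Required insertion loss = 94.5 − 91.14 = 3.36 dB.

3.4 dB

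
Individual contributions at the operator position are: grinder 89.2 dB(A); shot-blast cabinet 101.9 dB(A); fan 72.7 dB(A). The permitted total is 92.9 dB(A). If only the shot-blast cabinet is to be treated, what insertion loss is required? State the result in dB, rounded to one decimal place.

Everything except the shot-blast cabinet sums to 10^(89.2/10) + 10^(72.7/10) = 8.504e+08 in linear terms, 89.30 dB(A).
The limit corresponds to 10^(92.9/10) = 1.950e+09; subtracting the fixed part leaves 1.099e+09 for the shot-blast cabinet, i.e. 90.41 dB(A).
So the shot-blast cabinet must be reduced from 101.9 to 90.41 dB(A): IL = 11.49 dB.

11.5 dB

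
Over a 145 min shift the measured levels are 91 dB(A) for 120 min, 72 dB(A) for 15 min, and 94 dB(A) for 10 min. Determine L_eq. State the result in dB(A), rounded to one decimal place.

Weight each interval's intensity by its duration and average over T = 145 min:
Σ tᵢ·10^(Lᵢ/10) = 120·10^(91/10) + 15·10^(72/10) + 10·10^(94/10) = 1.764e+11.
L_eq = 10·log₁₀(1.764e+11/145) = 90.85 dB(A).

90.9 dB(A)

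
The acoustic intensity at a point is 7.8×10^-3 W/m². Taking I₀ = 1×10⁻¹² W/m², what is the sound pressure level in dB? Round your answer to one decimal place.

98.9 dB

Dividing by I₀ shifts the exponent by 12: I/I₀ = 7.8×10^9.
L = 10·(0.8921 + 9) = 98.92 dB.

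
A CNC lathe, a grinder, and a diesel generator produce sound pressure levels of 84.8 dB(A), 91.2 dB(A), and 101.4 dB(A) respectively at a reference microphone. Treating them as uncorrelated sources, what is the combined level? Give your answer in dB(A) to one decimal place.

101.9 dB(A)

For uncorrelated sources the intensities add, so convert each level to linear form, sum, and take 10·log₁₀ of the total.
Σ 10^(L/10) = 10^(84.8/10) + 10^(91.2/10) + 10^(101.4/10) = 1.542e+10.
L_total = 10·log₁₀(1.542e+10) = 101.88 dB(A).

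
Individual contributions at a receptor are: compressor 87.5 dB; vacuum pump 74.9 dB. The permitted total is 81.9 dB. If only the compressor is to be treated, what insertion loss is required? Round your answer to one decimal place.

6.6 dB

Everything except the compressor sums to 10^(74.9/10) = 3.090e+07 in linear terms, 74.90 dB.
The limit corresponds to 10^(81.9/10) = 1.549e+08; subtracting the fixed part leaves 1.240e+08 for the compressor, i.e. 80.93 dB.
So the compressor must be reduced from 87.5 to 80.93 dB: IL = 6.57 dB.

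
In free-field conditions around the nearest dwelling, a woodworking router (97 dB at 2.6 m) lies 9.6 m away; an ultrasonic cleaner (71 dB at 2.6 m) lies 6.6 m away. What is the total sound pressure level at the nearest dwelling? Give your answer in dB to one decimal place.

First find each source's level at the receiver (point-source: −20·log₁₀(r/r_ref)), then combine on an intensity basis.
woodworking router: 97 − 20·log₁₀(9.6/2.6) = 97 − 11.35 = 85.65 dB.
ultrasonic cleaner: 71 − 20·log₁₀(6.6/2.6) = 71 − 8.09 = 62.91 dB.
Σ 10^(L/10) = 3.696e+08 → L_total = 10·log₁₀(3.696e+08) = 85.68 dB.

85.7 dB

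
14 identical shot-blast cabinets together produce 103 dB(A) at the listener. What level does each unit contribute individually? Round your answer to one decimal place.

91.5 dB(A)

Dividing the total intensity by 14 lowers the level by 10·log₁₀ 14 = 11.461 dB: L₁ = 103 − 11.461.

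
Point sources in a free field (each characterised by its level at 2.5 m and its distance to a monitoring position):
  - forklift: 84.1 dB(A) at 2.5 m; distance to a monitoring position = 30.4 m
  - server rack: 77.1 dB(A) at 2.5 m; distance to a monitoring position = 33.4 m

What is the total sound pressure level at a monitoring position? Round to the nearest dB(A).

Apply inverse-square spreading to bring every level to the receiver, then sum 10^(L/10).
forklift: 84.1 − 20·log₁₀(30.4/2.5) = 84.1 − 21.70 = 62.40 dB(A).
server rack: 77.1 − 20·log₁₀(33.4/2.5) = 77.1 − 22.52 = 54.58 dB(A).
Σ 10^(L/10) = 2.026e+06 → L_total = 10·log₁₀(2.026e+06) = 63.07 dB(A).

63 dB(A)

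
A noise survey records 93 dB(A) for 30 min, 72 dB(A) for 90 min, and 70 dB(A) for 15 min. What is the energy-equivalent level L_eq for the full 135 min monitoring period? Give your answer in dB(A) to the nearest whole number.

87 dB(A)

L_eq = 10·log₁₀[(1/T)·Σ tᵢ·10^(Lᵢ/10)] with T = 135 min.
Σ tᵢ·10^(Lᵢ/10) = 30·10^(93/10) + 90·10^(72/10) + 15·10^(70/10) = 6.143e+10.
L_eq = 10·log₁₀(6.143e+10/135) = 86.58 dB(A).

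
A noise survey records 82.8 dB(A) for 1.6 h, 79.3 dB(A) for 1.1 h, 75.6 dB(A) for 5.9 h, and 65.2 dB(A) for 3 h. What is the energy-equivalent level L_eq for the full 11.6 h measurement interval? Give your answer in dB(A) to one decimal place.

The energy average is taken in the linear domain: L_eq = 10·log₁₀[(Σ tᵢ·10^(Lᵢ/10))/T], T = 11.6 h.
Σ tᵢ·10^(Lᵢ/10) = 1.6·10^(82.8/10) + 1.1·10^(79.3/10) + 5.9·10^(75.6/10) + 3·10^(65.2/10) = 6.226e+08.
L_eq = 10·log₁₀(6.226e+08/11.6) = 77.30 dB(A).

77.3 dB(A)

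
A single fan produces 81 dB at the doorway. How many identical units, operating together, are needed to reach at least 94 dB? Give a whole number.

20

N identical sources give L₁ + 10·log₁₀ N, so require 10·log₁₀ N ≥ 94 − 81 = 13.0 dB.
N ≥ 10^(13.0/10) = 19.953, so N = 20.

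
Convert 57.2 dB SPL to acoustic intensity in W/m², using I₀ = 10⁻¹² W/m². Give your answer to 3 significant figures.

I/I₀ = 10^(57.2/10) = 5.248e+05, so I = 5.248e+05 × 10⁻¹² W/m².

5.25e-07 W/m²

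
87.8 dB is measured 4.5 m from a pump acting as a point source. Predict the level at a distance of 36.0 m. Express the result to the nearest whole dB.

70 dB

Spherical spreading from a point source gives a 20·log₁₀(r₂/r₁) drop.
L₂ = 87.8 − 20·log₁₀(36.0/4.5) = 87.8 − 18.062 = 69.74 dB.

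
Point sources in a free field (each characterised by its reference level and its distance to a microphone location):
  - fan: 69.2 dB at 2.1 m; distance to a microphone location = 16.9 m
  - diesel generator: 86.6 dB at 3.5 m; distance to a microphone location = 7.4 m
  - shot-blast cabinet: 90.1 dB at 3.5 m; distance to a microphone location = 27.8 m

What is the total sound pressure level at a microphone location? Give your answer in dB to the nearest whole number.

81 dB

Propagate each source to the receiver with L = L_ref − 20·log₁₀(r/r_ref), then add intensities.
fan: 69.2 − 20·log₁₀(16.9/2.1) = 69.2 − 18.11 = 51.09 dB.
diesel generator: 86.6 − 20·log₁₀(7.4/3.5) = 86.6 − 6.50 = 80.10 dB.
shot-blast cabinet: 90.1 − 20·log₁₀(27.8/3.5) = 90.1 − 18.00 = 72.10 dB.
Σ 10^(L/10) = 1.186e+08 → L_total = 10·log₁₀(1.186e+08) = 80.74 dB.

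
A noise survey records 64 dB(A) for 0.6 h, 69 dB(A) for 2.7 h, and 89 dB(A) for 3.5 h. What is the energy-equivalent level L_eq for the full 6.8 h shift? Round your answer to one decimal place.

Weight each interval's intensity by its duration and average over T = 6.8 h:
Σ tᵢ·10^(Lᵢ/10) = 0.6·10^(64/10) + 2.7·10^(69/10) + 3.5·10^(89/10) = 2.803e+09.
L_eq = 10·log₁₀(2.803e+09/6.8) = 86.15 dB(A).

86.2 dB(A)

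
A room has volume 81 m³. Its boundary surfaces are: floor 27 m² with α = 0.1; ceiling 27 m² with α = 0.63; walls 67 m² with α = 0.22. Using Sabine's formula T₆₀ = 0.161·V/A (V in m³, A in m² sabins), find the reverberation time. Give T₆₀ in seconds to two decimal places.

Summing Sᵢαᵢ: 27·0.1 + 27·0.63 + 67·0.22 = 34.45 m².
T₆₀ = 0.161 × 81 / 34.45 = 0.379 s.

0.38 s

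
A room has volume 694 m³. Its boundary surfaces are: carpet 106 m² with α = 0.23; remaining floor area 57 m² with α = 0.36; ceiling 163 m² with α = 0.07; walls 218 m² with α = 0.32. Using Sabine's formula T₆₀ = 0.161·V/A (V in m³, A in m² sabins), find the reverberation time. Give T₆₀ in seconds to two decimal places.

Summing Sᵢαᵢ: 106·0.23 + 57·0.36 + 163·0.07 + 218·0.32 = 126.07 m².
T₆₀ = 0.161 × 694 / 126.07 = 0.886 s.

0.89 s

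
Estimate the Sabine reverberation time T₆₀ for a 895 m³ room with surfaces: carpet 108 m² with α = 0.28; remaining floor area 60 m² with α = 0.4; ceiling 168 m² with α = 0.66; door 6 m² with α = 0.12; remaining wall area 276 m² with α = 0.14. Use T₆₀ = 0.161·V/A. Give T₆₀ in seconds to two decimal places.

0.70 s

Summing Sᵢαᵢ: 108·0.28 + 60·0.4 + 168·0.66 + 6·0.12 + 276·0.14 = 204.48 m².
T₆₀ = 0.161·V/A = 0.161·895/204.48 = 0.705 s.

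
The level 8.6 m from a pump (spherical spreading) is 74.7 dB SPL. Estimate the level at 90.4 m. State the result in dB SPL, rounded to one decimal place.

Point-source attenuation: ΔL = 20·log₁₀(r₂/r₁) = 20·log₁₀(90.4/8.6) = 20.433 dB.
L₂ = 74.7 − 20·log₁₀(90.4/8.6) = 74.7 − 20.433 = 54.27 dB SPL.

54.3 dB SPL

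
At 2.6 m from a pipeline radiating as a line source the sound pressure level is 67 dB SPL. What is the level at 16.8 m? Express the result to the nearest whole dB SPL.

For a line source, L₂ = L₁ − 10·log₁₀(r₂/r₁).
L₂ = 67 − 10·log₁₀(16.8/2.6) = 67 − 8.103 = 58.90 dB SPL.

59 dB SPL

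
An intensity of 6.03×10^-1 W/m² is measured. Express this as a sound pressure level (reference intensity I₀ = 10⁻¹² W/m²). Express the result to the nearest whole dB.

Dividing by I₀ shifts the exponent by 12: I/I₀ = 6.03×10^11.
L = 10·(0.7803 + 11) = 117.80 dB.

118 dB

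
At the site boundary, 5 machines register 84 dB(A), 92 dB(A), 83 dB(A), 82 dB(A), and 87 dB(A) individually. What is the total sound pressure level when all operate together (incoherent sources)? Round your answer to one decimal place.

For uncorrelated sources the intensities add, so convert each level to linear form, sum, and take 10·log₁₀ of the total.
Σ 10^(L/10) = 10^(84/10) + 10^(92/10) + 10^(83/10) + 10^(82/10) + 10^(87/10) = 2.695e+09.
L_total = 10·log₁₀(2.695e+09) = 94.31 dB(A).

94.3 dB(A)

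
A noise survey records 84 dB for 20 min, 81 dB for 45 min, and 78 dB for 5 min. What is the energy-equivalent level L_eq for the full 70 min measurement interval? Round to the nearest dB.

Weight each interval's intensity by its duration and average over T = 70 min:
Σ tᵢ·10^(Lᵢ/10) = 20·10^(84/10) + 45·10^(81/10) + 5·10^(78/10) = 1.100e+10.
L_eq = 10·log₁₀(1.100e+10/70) = 81.96 dB.

82 dB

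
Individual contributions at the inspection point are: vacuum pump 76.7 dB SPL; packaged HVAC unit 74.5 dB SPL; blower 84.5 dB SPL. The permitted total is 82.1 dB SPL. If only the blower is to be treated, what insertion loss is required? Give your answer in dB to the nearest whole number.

5 dB

Fixed contribution from the other sources: Σ 10^(L/10) = 10^(76.7/10) + 10^(74.5/10) = 7.496e+07 (78.75 dB SPL).
To meet 82.1 dB SPL overall, the treated blower may contribute at most 10^(82.1/10) − 7.496e+07 = 8.722e+07, i.e. 79.41 dB SPL.
Required insertion loss = 84.5 − 79.41 = 5.09 dB.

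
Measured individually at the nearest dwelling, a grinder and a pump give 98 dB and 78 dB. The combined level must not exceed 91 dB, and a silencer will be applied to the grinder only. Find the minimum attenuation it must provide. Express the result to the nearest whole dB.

The untreated sources together contribute 10^(78/10) = 6.310e+07, i.e. 78.00 dB.
To meet 91 dB overall, the treated grinder may contribute at most 10^(91/10) − 6.310e+07 = 1.196e+09, i.e. 90.78 dB.
Required insertion loss = 98 − 90.78 = 7.22 dB.

7 dB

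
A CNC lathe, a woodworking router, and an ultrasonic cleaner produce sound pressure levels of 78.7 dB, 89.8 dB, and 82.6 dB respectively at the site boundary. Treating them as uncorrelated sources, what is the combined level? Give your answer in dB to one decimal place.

For uncorrelated sources the intensities add, so convert each level to linear form, sum, and take 10·log₁₀ of the total.
Σ 10^(L/10) = 10^(78.7/10) + 10^(89.8/10) + 10^(82.6/10) = 1.211e+09.
L_total = 10·log₁₀(1.211e+09) = 90.83 dB.

90.8 dB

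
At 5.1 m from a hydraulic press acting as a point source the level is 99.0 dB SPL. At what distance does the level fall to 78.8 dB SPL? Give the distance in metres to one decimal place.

The 20.2 dB drop corresponds to a distance ratio of 10^(20.2/20) for a point source.
r₂ = 5.1·10^((99.0−78.8)/20) = 5.1·10^(20.2/20) = 52.19 m.

52.2 m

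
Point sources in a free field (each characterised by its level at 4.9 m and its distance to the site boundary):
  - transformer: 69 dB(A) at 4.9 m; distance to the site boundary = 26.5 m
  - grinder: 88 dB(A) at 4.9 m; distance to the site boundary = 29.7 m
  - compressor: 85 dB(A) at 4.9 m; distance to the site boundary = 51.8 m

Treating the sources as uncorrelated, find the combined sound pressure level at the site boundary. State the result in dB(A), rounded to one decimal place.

Apply inverse-square spreading to bring every level to the receiver, then sum 10^(L/10).
transformer: 69 − 20·log₁₀(26.5/4.9) = 69 − 14.66 = 54.34 dB(A).
grinder: 88 − 20·log₁₀(29.7/4.9) = 88 − 15.65 = 72.35 dB(A).
compressor: 85 − 20·log₁₀(51.8/4.9) = 85 − 20.48 = 64.52 dB(A).
Σ 10^(L/10) = 2.028e+07 → L_total = 10·log₁₀(2.028e+07) = 73.07 dB(A).

73.1 dB(A)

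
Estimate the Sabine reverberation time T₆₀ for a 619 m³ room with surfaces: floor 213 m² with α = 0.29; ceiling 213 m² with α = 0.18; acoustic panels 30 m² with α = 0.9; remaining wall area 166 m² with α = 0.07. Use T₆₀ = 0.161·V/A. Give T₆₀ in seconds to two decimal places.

Total absorption A = 213·0.29 + 213·0.18 + 30·0.9 + 166·0.07 = 138.73 m² sabins.
T₆₀ = 0.161 × 619 / 138.73 = 0.718 s.

0.72 s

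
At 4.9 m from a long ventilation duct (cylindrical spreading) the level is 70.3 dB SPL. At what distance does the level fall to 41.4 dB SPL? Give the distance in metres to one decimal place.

For a line source L₁ − L₂ = 10·log₁₀(r₂/r₁), so r₂ = r₁·10^((L₁−L₂)/10).
r₂ = 4.9·10^((70.3−41.4)/10) = 4.9·10^(28.9/10) = 3803.61 m.

3803.6 m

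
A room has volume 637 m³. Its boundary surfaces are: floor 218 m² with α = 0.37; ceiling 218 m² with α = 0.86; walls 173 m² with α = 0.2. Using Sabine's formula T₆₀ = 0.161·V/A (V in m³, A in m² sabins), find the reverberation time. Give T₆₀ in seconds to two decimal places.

A = Σ Sᵢαᵢ = 218·0.37 + 218·0.86 + 173·0.2 = 302.74 m².
T₆₀ = 0.161 × 637 / 302.74 = 0.339 s.

0.34 s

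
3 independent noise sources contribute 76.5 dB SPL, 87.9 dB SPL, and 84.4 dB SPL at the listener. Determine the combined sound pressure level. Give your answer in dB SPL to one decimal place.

Incoherent sources combine by intensity addition: L_total = 10·log₁₀(Σ 10^(L_i/10)).
Σ 10^(L/10) = 10^(76.5/10) + 10^(87.9/10) + 10^(84.4/10) = 9.367e+08.
L_total = 10·log₁₀(9.367e+08) = 89.72 dB SPL.

89.7 dB SPL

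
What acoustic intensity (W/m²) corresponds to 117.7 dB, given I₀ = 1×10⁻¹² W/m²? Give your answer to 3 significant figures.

I/I₀ = 10^(117.7/10) = 5.888e+11, so I = 5.888e+11 × 10⁻¹² W/m².

0.589 W/m²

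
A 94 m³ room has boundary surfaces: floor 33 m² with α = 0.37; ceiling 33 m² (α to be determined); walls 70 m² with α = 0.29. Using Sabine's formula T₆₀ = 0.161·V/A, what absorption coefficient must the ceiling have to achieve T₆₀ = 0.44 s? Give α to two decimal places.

0.06

Required total absorption A = 0.161·94/0.44 = 34.40 m².
Absorption from the other surfaces = 33·0.37 + 70·0.29 = 32.51 m², so the ceiling must supply 1.89 m² over 33 m².
α = 1.89/33 = 0.057.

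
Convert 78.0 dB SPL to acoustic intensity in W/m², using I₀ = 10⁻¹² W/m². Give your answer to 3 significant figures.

6.31e-05 W/m²

I = I₀·10^(L/10) = 10⁻¹² × 10^(78.0/10) = 10^(-4.200).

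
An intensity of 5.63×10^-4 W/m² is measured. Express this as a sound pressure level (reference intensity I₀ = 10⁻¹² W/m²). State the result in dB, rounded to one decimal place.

87.5 dB

I/I₀ = 5.63×10^-4/10⁻¹² = 5.63×10^8, and L = 10·log₁₀(I/I₀).
L = 10·(0.7505 + 8) = 87.51 dB.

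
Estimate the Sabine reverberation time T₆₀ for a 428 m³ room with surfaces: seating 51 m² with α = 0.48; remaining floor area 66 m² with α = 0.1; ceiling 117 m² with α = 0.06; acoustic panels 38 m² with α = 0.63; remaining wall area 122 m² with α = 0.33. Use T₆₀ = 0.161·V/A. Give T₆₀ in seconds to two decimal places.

A = Σ Sᵢαᵢ = 51·0.48 + 66·0.1 + 117·0.06 + 38·0.63 + 122·0.33 = 102.30 m².
T₆₀ = 0.161 × 428 / 102.30 = 0.674 s.

0.67 s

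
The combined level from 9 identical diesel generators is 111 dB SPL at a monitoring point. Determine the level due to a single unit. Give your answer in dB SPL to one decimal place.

101.5 dB SPL

9 equal contributions raise the level by 10·log₁₀ 9 = 9.542 dB, so each unit alone gives 111 − 9.542.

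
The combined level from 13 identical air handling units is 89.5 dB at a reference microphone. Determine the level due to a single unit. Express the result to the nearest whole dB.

For N identical incoherent sources L_total = L₁ + 10·log₁₀ N, so L₁ = 89.5 − 10·log₁₀(13) = 89.5 − 11.139.

78 dB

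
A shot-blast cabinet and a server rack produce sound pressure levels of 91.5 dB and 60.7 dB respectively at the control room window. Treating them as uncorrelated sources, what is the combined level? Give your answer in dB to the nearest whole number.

92 dB

Incoherent sources combine by intensity addition: L_total = 10·log₁₀(Σ 10^(L_i/10)).
Σ 10^(L/10) = 10^(91.5/10) + 10^(60.7/10) = 1.414e+09.
L_total = 10·log₁₀(1.414e+09) = 91.50 dB.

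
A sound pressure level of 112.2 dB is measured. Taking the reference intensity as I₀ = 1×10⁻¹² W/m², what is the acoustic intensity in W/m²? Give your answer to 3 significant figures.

0.166 W/m²

I = I₀·10^(L/10) = 10⁻¹² × 10^(112.2/10) = 10^(-0.780).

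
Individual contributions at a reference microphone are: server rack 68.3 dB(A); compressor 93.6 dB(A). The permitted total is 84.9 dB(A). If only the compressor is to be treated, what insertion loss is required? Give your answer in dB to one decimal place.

8.8 dB

Fixed contribution from the other source: Σ 10^(L/10) = 10^(68.3/10) = 6.761e+06 (68.30 dB(A)).
To meet 84.9 dB(A) overall, the treated compressor may contribute at most 10^(84.9/10) − 6.761e+06 = 3.023e+08, i.e. 84.80 dB(A).
So the compressor must be reduced from 93.6 to 84.80 dB(A): IL = 8.80 dB.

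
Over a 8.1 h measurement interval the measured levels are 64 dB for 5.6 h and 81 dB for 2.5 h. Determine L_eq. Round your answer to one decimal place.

76.1 dB

The energy average is taken in the linear domain: L_eq = 10·log₁₀[(Σ tᵢ·10^(Lᵢ/10))/T], T = 8.1 h.
Σ tᵢ·10^(Lᵢ/10) = 5.6·10^(64/10) + 2.5·10^(81/10) = 3.288e+08.
L_eq = 10·log₁₀(3.288e+08/8.1) = 76.08 dB.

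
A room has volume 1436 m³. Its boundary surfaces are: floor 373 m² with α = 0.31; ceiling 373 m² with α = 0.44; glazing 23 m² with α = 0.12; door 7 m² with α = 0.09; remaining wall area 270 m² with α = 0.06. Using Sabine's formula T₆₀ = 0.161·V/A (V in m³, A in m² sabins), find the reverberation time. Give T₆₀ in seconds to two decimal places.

A = Σ Sᵢαᵢ = 373·0.31 + 373·0.44 + 23·0.12 + 7·0.09 + 270·0.06 = 299.34 m².
T₆₀ = 0.161·V/A = 0.161·1436/299.34 = 0.772 s.

0.77 s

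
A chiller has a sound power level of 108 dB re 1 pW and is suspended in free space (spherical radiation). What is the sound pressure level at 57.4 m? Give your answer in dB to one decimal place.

61.8 dB

L_p = L_w − 10·log₁₀(4π·r²) with r = 57.4 m.
4π·r² = 4.14e+04 m², 10·log₁₀ of that is 46.170 dB.
L_p = 108 − 46.170 = 61.83 dB.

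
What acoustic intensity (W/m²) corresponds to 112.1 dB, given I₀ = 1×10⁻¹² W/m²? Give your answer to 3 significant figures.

I = I₀·10^(L/10) = 10⁻¹² × 10^(112.1/10) = 10^(-0.790).

0.162 W/m²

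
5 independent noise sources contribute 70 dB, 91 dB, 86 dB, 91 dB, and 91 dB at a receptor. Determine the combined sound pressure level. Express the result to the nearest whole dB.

Incoherent sources combine by intensity addition: L_total = 10·log₁₀(Σ 10^(L_i/10)).
Σ 10^(L/10) = 10^(70/10) + 10^(91/10) + 10^(86/10) + 10^(91/10) + 10^(91/10) = 4.185e+09.
L_total = 10·log₁₀(4.185e+09) = 96.22 dB.

96 dB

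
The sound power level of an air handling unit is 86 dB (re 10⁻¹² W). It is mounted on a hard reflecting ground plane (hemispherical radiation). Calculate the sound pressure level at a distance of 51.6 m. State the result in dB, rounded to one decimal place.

Free-field hemispherical radiation: L_p = L_w − 10·log₁₀(2π·r²), r = 51.6 m.
2π·r² = 1.673e+04 m², 10·log₁₀ of that is 42.235 dB.
L_p = 86 − 42.235 = 43.77 dB.

43.8 dB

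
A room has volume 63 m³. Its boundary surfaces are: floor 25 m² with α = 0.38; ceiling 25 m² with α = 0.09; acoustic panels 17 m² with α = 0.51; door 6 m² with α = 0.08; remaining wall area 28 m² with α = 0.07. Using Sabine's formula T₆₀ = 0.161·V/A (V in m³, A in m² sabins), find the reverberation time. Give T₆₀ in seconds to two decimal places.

0.44 s

Summing Sᵢαᵢ: 25·0.38 + 25·0.09 + 17·0.51 + 6·0.08 + 28·0.07 = 22.86 m².
T₆₀ = 0.161·V/A = 0.161·63/22.86 = 0.444 s.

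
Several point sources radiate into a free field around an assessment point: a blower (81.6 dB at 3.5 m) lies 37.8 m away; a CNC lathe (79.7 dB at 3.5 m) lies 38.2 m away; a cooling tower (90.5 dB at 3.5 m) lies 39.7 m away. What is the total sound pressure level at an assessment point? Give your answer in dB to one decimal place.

Propagate each source to the receiver with L = L_ref − 20·log₁₀(r/r_ref), then add intensities.
blower: 81.6 − 20·log₁₀(37.8/3.5) = 81.6 − 20.67 = 60.93 dB.
CNC lathe: 79.7 − 20·log₁₀(38.2/3.5) = 79.7 − 20.76 = 58.94 dB.
cooling tower: 90.5 − 20·log₁₀(39.7/3.5) = 90.5 − 21.09 = 69.41 dB.
Σ 10^(L/10) = 1.074e+07 → L_total = 10·log₁₀(1.074e+07) = 70.31 dB.

70.3 dB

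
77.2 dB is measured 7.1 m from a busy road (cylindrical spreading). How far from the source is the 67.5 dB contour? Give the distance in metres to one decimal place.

66.3 m

Line-source spreading drops the level by 10·log₁₀(r₂/r₁); inverting, r₂/r₁ = 10^(ΔL/10).
r₂ = 7.1·10^((77.2−67.5)/10) = 7.1·10^(9.7/10) = 66.26 m.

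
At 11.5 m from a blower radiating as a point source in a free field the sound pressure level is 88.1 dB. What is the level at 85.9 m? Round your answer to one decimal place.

Spherical spreading from a point source gives a 20·log₁₀(r₂/r₁) drop.
L₂ = 88.1 − 20·log₁₀(85.9/11.5) = 88.1 − 17.466 = 70.63 dB.

70.6 dB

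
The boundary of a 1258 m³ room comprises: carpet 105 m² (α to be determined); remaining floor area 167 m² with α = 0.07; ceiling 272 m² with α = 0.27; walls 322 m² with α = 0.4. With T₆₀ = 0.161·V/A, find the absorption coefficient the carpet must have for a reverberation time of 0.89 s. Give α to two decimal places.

0.13

From T₆₀ = 0.161·V/A, the target T₆₀ = 0.89 s needs A = 0.161·1258/0.89 = 227.57 m².
Absorption from the other surfaces = 167·0.07 + 272·0.27 + 322·0.4 = 213.93 m², so the carpet must supply 13.64 m² over 105 m².
α = 13.64/105 = 0.130.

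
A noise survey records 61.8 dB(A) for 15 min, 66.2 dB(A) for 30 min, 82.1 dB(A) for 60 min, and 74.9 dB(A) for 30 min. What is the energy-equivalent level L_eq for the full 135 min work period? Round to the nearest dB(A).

The energy average is taken in the linear domain: L_eq = 10·log₁₀[(Σ tᵢ·10^(Lᵢ/10))/T], T = 135 min.
Σ tᵢ·10^(Lᵢ/10) = 15·10^(61.8/10) + 30·10^(66.2/10) + 60·10^(82.1/10) + 30·10^(74.9/10) = 1.081e+10.
L_eq = 10·log₁₀(1.081e+10/135) = 79.03 dB(A).

79 dB(A)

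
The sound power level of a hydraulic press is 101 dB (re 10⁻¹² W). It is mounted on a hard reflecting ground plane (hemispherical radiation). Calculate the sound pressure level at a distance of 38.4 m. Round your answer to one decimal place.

61.3 dB

L_p = L_w − 10·log₁₀(2π·r²) with r = 38.4 m.
2π·r² = 9265 m², 10·log₁₀ of that is 39.668 dB.
L_p = 101 − 39.668 = 61.33 dB.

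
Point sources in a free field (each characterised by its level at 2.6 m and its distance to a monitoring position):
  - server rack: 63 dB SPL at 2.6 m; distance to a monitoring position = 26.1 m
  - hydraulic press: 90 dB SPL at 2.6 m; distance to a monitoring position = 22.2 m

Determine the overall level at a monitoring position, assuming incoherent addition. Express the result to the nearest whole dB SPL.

71 dB SPL

First find each source's level at the receiver (point-source: −20·log₁₀(r/r_ref)), then combine on an intensity basis.
server rack: 63 − 20·log₁₀(26.1/2.6) = 63 − 20.03 = 42.97 dB SPL.
hydraulic press: 90 − 20·log₁₀(22.2/2.6) = 90 − 18.63 = 71.37 dB SPL.
Σ 10^(L/10) = 1.374e+07 → L_total = 10·log₁₀(1.374e+07) = 71.38 dB SPL.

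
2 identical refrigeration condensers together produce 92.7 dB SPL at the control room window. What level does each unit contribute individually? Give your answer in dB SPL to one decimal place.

89.7 dB SPL

Dividing the total intensity by 2 lowers the level by 10·log₁₀ 2 = 3.010 dB: L₁ = 92.7 − 3.010.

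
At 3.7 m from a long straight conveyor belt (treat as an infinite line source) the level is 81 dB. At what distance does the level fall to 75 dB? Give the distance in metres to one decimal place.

14.7 m

The 6.0 dB drop corresponds to a distance ratio of 10^(6.0/10) for a line source.
r₂ = 3.7·10^((81−75)/10) = 3.7·10^(6.0/10) = 14.73 m.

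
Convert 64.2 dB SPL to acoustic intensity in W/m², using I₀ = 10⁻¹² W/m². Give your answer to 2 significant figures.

2.6e-06 W/m²

I/I₀ = 10^(64.2/10) = 2.63e+06, so I = 2.63e+06 × 10⁻¹² W/m².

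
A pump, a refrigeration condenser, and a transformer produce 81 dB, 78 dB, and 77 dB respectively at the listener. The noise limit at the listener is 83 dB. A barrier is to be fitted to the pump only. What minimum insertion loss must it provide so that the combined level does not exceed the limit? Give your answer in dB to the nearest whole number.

The untreated sources together contribute 10^(78/10) + 10^(77/10) = 1.132e+08, i.e. 80.54 dB.
To meet 83 dB overall, the treated pump may contribute at most 10^(83/10) − 1.132e+08 = 8.631e+07, i.e. 79.36 dB.
Required insertion loss = 81 − 79.36 = 1.64 dB.

2 dB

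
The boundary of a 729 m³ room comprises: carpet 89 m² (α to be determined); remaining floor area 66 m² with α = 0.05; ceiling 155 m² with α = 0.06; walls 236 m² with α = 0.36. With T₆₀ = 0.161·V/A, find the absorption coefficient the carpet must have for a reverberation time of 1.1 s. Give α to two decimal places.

Required total absorption A = 0.161·729/1.1 = 106.70 m².
Absorption from the other surfaces = 66·0.05 + 155·0.06 + 236·0.36 = 97.56 m², so the carpet must supply 9.14 m² over 89 m².
α = 9.14/89 = 0.103.

0.10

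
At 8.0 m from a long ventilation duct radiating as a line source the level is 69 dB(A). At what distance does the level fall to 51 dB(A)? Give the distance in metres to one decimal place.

The 18.0 dB drop corresponds to a distance ratio of 10^(18.0/10) for a line source.
r₂ = 8.0·10^((69−51)/10) = 8.0·10^(18.0/10) = 504.77 m.

504.8 m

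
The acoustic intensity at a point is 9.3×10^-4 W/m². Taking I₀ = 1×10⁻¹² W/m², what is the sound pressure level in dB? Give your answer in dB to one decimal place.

Dividing by I₀ shifts the exponent by 12: I/I₀ = 9.3×10^8.
L = 10·(0.9685 + 8) = 89.68 dB.

89.7 dB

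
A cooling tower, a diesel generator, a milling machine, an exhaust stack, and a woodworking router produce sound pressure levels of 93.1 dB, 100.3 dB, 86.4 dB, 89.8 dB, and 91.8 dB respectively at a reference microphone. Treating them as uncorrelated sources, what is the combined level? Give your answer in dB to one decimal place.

Incoherent sources combine by intensity addition: L_total = 10·log₁₀(Σ 10^(L_i/10)).
Σ 10^(L/10) = 10^(93.1/10) + 10^(100.3/10) + 10^(86.4/10) + 10^(89.8/10) + 10^(91.8/10) = 1.566e+10.
L_total = 10·log₁₀(1.566e+10) = 101.95 dB.

101.9 dB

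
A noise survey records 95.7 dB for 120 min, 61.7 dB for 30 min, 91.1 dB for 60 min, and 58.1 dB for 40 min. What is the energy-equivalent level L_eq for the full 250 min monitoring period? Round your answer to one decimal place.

93.2 dB

The energy average is taken in the linear domain: L_eq = 10·log₁₀[(Σ tᵢ·10^(Lᵢ/10))/T], T = 250 min.
Σ tᵢ·10^(Lᵢ/10) = 120·10^(95.7/10) + 30·10^(61.7/10) + 60·10^(91.1/10) + 40·10^(58.1/10) = 5.232e+11.
L_eq = 10·log₁₀(5.232e+11/250) = 93.21 dB.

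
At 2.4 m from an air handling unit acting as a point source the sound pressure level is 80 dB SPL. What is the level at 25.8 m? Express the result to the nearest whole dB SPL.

59 dB SPL

Spherical spreading from a point source gives a 20·log₁₀(r₂/r₁) drop.
L₂ = 80 − 20·log₁₀(25.8/2.4) = 80 − 20.628 = 59.37 dB SPL.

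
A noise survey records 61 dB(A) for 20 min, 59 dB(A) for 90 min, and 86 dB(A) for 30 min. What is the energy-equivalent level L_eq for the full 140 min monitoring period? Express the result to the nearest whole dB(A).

Weight each interval's intensity by its duration and average over T = 140 min:
Σ tᵢ·10^(Lᵢ/10) = 20·10^(61/10) + 90·10^(59/10) + 30·10^(86/10) = 1.204e+10.
L_eq = 10·log₁₀(1.204e+10/140) = 79.34 dB(A).

79 dB(A)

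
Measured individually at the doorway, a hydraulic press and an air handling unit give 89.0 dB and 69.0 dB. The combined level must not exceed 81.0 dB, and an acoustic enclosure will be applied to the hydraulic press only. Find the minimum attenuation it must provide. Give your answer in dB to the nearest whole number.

8 dB

The untreated sources together contribute 10^(69.0/10) = 7.943e+06, i.e. 69.00 dB.
To meet 81.0 dB overall, the treated hydraulic press may contribute at most 10^(81.0/10) − 7.943e+06 = 1.179e+08, i.e. 80.72 dB.
So the hydraulic press must be reduced from 89.0 to 80.72 dB: IL = 8.28 dB.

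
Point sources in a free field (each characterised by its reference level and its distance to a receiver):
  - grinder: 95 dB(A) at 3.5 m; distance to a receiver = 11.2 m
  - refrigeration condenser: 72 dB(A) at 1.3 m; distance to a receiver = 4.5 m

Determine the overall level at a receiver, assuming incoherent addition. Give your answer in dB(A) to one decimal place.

84.9 dB(A)

First find each source's level at the receiver (point-source: −20·log₁₀(r/r_ref)), then combine on an intensity basis.
grinder: 95 − 20·log₁₀(11.2/3.5) = 95 − 10.10 = 84.90 dB(A).
refrigeration condenser: 72 − 20·log₁₀(4.5/1.3) = 72 − 10.79 = 61.21 dB(A).
Σ 10^(L/10) = 3.101e+08 → L_total = 10·log₁₀(3.101e+08) = 84.92 dB(A).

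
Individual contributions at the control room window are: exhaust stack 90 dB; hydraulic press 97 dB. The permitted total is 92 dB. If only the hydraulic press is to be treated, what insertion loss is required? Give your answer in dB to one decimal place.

Everything except the hydraulic press sums to 10^(90/10) = 1.000e+09 in linear terms, 90.00 dB.
To meet 92 dB overall, the treated hydraulic press may contribute at most 10^(92/10) − 1.000e+09 = 5.849e+08, i.e. 87.67 dB.
Required insertion loss = 97 − 87.67 = 9.33 dB.

9.3 dB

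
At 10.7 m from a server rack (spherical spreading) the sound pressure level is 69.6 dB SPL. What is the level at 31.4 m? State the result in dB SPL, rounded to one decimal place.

For a point source, L₂ = L₁ − 20·log₁₀(r₂/r₁).
L₂ = 69.6 − 20·log₁₀(31.4/10.7) = 69.6 − 9.351 = 60.25 dB SPL.

60.2 dB SPL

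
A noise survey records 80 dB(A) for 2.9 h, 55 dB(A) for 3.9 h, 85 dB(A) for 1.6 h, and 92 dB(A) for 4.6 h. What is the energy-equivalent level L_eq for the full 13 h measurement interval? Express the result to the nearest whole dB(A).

Weight each interval's intensity by its duration and average over T = 13 h:
Σ tᵢ·10^(Lᵢ/10) = 2.9·10^(80/10) + 3.9·10^(55/10) + 1.6·10^(85/10) + 4.6·10^(92/10) = 8.088e+09.
L_eq = 10·log₁₀(8.088e+09/13) = 87.94 dB(A).

88 dB(A)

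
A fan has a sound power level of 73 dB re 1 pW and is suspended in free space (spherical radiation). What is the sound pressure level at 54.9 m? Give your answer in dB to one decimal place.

27.2 dB

The power spreads over a sphere of area 4π·r², so L_p = L_w − 10·log₁₀(4π·r²).
4π·r² = 3.788e+04 m², 10·log₁₀ of that is 45.784 dB.
L_p = 73 − 45.784 = 27.22 dB.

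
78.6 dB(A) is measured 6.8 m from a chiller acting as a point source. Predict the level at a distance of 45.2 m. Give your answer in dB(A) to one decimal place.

Spherical spreading from a point source gives a 20·log₁₀(r₂/r₁) drop.
L₂ = 78.6 − 20·log₁₀(45.2/6.8) = 78.6 − 16.453 = 62.15 dB(A).

62.1 dB(A)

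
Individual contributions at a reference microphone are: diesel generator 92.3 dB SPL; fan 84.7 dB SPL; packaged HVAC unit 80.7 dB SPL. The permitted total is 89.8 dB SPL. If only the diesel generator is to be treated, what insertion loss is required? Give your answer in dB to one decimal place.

5.0 dB

Fixed contribution from the other sources: Σ 10^(L/10) = 10^(84.7/10) + 10^(80.7/10) = 4.126e+08 (86.16 dB SPL).
The limit corresponds to 10^(89.8/10) = 9.550e+08; subtracting the fixed part leaves 5.424e+08 for the diesel generator, i.e. 87.34 dB SPL.
Required insertion loss = 92.3 − 87.34 = 4.96 dB.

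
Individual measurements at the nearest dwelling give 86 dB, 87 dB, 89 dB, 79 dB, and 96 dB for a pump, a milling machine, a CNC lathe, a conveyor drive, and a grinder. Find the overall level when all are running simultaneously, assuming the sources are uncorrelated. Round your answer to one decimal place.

97.6 dB

Incoherent sources combine by intensity addition: L_total = 10·log₁₀(Σ 10^(L_i/10)).
Σ 10^(L/10) = 10^(86/10) + 10^(87/10) + 10^(89/10) + 10^(79/10) + 10^(96/10) = 5.754e+09.
L_total = 10·log₁₀(5.754e+09) = 97.60 dB.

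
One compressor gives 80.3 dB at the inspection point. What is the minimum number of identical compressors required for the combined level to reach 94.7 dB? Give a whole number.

N identical sources give L₁ + 10·log₁₀ N, so require 10·log₁₀ N ≥ 94.7 − 80.3 = 14.4 dB.
N ≥ 10^(14.4/10) = 27.542, so N = 28.

28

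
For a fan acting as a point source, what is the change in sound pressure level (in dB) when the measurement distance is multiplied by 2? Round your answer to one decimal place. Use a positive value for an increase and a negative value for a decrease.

-6.0 dB

A point source loses 6 dB per doubling of distance; generally ΔL = −20·log₁₀(r₂/r₁).
ΔL = −20·log₁₀(2) = -6.02 dB.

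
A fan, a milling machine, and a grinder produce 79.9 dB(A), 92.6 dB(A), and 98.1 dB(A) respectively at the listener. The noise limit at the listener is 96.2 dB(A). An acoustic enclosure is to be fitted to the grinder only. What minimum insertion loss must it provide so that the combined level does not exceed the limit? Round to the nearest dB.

Everything except the grinder sums to 10^(79.9/10) + 10^(92.6/10) = 1.917e+09 in linear terms, 92.83 dB(A).
To meet 96.2 dB(A) overall, the treated grinder may contribute at most 10^(96.2/10) − 1.917e+09 = 2.251e+09, i.e. 93.52 dB(A).
Required insertion loss = 98.1 − 93.52 = 4.58 dB.

5 dB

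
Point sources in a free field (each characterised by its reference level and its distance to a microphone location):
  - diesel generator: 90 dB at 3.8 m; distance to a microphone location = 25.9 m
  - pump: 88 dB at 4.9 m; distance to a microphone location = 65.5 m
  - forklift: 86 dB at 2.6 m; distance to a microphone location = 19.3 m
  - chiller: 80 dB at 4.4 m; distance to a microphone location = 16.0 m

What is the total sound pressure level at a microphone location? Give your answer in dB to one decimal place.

76.0 dB

Propagate each source to the receiver with L = L_ref − 20·log₁₀(r/r_ref), then add intensities.
diesel generator: 90 − 20·log₁₀(25.9/3.8) = 90 − 16.67 = 73.33 dB.
pump: 88 − 20·log₁₀(65.5/4.9) = 88 − 22.52 = 65.48 dB.
forklift: 86 − 20·log₁₀(19.3/2.6) = 86 − 17.41 = 68.59 dB.
chiller: 80 − 20·log₁₀(16.0/4.4) = 80 − 11.21 = 68.79 dB.
Σ 10^(L/10) = 3.984e+07 → L_total = 10·log₁₀(3.984e+07) = 76.00 dB.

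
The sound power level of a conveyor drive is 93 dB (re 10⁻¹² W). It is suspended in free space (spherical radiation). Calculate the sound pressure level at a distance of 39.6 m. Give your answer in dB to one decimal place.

50.1 dB

Free-field spherical radiation: L_p = L_w − 10·log₁₀(4π·r²), r = 39.6 m.
4π·r² = 1.971e+04 m², 10·log₁₀ of that is 42.946 dB.
L_p = 93 − 42.946 = 50.05 dB.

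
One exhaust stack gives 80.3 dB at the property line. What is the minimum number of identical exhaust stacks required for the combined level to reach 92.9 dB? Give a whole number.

The shortfall is 92.9 − 80.3 = 12.6 dB, and N units add 10·log₁₀ N, so need 10·log₁₀ N ≥ 12.6.
N ≥ 10^(12.6/10) = 18.197, so N = 19.

19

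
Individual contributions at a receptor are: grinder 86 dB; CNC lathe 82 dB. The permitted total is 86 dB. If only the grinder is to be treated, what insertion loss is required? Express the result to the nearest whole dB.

2 dB

The untreated sources together contribute 10^(82/10) = 1.585e+08, i.e. 82.00 dB.
To meet 86 dB overall, the treated grinder may contribute at most 10^(86/10) − 1.585e+08 = 2.396e+08, i.e. 83.80 dB.
Required insertion loss = 86 − 83.80 = 2.20 dB.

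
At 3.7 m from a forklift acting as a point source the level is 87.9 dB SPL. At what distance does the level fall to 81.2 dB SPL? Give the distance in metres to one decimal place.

8.0 m

Point-source spreading drops the level by 20·log₁₀(r₂/r₁); inverting, r₂/r₁ = 10^(ΔL/20).
r₂ = 3.7·10^((87.9−81.2)/20) = 3.7·10^(6.7/20) = 8.00 m.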